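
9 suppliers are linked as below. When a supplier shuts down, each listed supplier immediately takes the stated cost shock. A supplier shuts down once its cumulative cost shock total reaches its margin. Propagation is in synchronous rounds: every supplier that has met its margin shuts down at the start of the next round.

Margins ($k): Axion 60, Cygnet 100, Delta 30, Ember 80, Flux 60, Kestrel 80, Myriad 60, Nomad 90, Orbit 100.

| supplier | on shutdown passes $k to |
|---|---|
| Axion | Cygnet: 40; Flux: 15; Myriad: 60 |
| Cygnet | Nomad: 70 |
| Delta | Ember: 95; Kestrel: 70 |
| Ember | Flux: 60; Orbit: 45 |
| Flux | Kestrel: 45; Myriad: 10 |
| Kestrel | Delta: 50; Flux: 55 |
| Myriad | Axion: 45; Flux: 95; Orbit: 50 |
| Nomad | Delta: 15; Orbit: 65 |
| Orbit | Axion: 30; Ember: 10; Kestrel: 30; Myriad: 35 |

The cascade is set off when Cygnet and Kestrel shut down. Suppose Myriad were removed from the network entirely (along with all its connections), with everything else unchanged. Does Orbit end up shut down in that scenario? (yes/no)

With Myriad removed:
Round 1 — Cygnet, Kestrel shut down (initial).
  Delta: +50 → 50 ≥ 30
  Flux: +55 → 55 < 60
  Nomad: +70 → 70 < 90
Round 2 — Delta shuts down.
  Ember: +95 → 95 ≥ 80
Round 3 — Ember shuts down.
  Flux: +60 → 115 ≥ 60
  Orbit: +45 → 45 < 100
Round 4 — Flux shuts down.
No further shutdowns.

no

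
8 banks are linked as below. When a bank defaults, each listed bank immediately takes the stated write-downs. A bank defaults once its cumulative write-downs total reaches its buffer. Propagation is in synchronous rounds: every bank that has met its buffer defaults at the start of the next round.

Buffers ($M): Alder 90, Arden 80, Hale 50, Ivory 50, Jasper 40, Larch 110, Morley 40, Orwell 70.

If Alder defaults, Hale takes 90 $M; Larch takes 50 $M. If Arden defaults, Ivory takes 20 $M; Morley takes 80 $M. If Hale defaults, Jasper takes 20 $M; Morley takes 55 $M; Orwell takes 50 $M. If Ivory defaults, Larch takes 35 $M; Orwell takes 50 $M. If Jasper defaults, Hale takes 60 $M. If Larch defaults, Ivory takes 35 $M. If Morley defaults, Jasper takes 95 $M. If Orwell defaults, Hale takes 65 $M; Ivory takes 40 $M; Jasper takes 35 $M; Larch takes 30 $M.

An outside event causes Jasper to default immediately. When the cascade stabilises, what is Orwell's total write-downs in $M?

Round 1 — Jasper defaults (initial).
  Hale: +60 → 60 ≥ 50
Round 2 — Hale defaults.
  Morley: +55 → 55 ≥ 40
  Orwell: +50 → 50 < 70
Round 3 — Morley defaults.
No further defaults.

50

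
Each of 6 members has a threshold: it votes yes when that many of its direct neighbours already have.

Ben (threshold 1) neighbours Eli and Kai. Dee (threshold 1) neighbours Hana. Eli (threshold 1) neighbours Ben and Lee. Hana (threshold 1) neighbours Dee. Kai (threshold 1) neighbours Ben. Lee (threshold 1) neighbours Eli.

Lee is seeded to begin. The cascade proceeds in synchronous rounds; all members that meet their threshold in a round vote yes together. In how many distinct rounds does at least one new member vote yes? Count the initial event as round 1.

4

Round 1 — Lee votes yes (initial).
Round 2 — checking thresholds:
  Eli: 1 of 2 neighbours ≥ 1, votes yes.
Round 3 — checking thresholds:
  Ben: 1 of 2 neighbours ≥ 1, votes yes.
Round 4 — checking thresholds:
  Kai: 1 of 1 neighbours ≥ 1, votes yes.
Round 5 — no new yes votes; cascade stops.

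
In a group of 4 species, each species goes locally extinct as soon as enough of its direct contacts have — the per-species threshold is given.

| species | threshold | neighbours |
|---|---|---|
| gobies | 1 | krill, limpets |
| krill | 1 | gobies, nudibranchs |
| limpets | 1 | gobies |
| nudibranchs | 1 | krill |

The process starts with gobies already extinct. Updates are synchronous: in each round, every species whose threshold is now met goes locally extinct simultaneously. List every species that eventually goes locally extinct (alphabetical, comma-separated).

gobies, krill, limpets, nudibranchs

Round 1 — gobies goes locally extinct (initial).
Round 2 — checking thresholds:
  krill: 1 of 2 neighbours ≥ 1, goes locally extinct.
  limpets: 1 of 1 neighbours ≥ 1, goes locally extinct.
Round 3 — checking thresholds:
  nudibranchs: 1 of 1 neighbours ≥ 1, goes locally extinct.
Round 4 — no new extinctions; cascade stops.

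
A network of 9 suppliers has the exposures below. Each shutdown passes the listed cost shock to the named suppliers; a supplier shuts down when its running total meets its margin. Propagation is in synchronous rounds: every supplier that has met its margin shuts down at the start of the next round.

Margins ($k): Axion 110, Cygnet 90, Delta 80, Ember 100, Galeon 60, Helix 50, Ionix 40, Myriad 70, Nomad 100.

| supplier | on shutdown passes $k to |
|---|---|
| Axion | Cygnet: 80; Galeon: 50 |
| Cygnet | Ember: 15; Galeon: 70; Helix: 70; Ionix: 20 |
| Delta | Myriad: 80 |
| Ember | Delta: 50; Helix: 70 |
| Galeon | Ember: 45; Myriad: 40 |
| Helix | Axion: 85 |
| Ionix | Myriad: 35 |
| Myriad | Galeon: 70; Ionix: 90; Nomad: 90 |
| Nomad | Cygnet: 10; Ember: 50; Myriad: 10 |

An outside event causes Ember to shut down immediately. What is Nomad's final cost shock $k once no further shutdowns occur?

0

Round 1 — Ember shuts down (initial).
  Delta: +50 → 50 < 80
  Helix: +70 → 70 ≥ 50
Round 2 — Helix shuts down.
  Axion: +85 → 85 < 110
No further shutdowns.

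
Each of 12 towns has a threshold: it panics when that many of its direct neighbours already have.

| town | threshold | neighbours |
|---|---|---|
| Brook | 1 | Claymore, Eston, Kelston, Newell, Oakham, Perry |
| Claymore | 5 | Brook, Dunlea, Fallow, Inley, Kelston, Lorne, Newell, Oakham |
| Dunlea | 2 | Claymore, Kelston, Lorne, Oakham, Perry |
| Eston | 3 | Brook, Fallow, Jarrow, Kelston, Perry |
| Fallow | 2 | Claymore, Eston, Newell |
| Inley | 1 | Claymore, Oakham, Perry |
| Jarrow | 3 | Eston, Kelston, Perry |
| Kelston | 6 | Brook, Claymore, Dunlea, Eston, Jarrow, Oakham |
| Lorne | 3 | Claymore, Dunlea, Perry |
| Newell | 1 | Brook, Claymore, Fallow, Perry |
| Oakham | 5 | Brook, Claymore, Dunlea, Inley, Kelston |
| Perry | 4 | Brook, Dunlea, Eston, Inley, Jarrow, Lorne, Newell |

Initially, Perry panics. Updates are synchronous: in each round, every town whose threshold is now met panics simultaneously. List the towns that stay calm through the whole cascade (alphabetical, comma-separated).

Claymore, Dunlea, Eston, Fallow, Jarrow, Kelston, Lorne, Oakham

Round 1 — Perry panics (initial).
Round 2 — checking thresholds:
  Brook: 1 of 6 neighbours ≥ 1, panics.
  Dunlea: 1 of 5 neighbours < 2, below threshold.
  Eston: 1 of 5 neighbours < 3, below threshold.
  Inley: 1 of 3 neighbours ≥ 1, panics.
  Jarrow: 1 of 3 neighbours < 3, below threshold.
  Lorne: 1 of 3 neighbours < 3, below threshold.
  Newell: 1 of 4 neighbours ≥ 1, panics.
Round 3 — no new panics; cascade stops.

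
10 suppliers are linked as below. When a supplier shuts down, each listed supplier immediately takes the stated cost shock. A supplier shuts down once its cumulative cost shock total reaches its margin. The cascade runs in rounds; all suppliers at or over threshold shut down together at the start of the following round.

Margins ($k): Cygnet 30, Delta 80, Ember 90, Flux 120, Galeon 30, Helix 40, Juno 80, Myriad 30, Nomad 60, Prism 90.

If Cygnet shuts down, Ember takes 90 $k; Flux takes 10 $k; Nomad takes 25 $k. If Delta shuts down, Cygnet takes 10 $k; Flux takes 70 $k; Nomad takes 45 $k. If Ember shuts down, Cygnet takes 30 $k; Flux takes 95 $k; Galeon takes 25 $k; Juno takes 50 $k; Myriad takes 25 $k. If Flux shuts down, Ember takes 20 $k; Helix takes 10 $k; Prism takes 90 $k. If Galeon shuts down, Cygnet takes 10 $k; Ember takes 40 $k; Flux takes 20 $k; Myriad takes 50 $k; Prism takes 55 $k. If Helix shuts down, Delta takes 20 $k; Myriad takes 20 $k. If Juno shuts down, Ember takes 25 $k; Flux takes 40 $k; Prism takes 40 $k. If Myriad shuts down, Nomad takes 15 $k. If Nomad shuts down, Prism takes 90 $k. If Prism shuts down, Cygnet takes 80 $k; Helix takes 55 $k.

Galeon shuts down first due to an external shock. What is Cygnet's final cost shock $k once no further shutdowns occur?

10

Round 1 — Galeon shuts down (initial).
  Cygnet: +10 → 10 < 30
  Ember: +40 → 40 < 90
  Flux: +20 → 20 < 120
  Myriad: +50 → 50 ≥ 30
  Prism: +55 → 55 < 90
Round 2 — Myriad shuts down.
  Nomad: +15 → 15 < 60
No further shutdowns.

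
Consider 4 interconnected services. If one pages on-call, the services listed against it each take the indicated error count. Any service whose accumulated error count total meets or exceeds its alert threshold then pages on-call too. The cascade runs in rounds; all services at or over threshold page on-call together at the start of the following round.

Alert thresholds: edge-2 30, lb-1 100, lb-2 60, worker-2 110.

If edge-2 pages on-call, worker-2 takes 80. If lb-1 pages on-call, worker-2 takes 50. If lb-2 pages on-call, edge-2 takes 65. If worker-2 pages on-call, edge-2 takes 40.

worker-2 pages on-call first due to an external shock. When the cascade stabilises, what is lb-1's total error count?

Round 1 — worker-2 pages on-call (initial).
  edge-2: +40 → 40 ≥ 30
Round 2 — edge-2 pages on-call.
No further pages.

0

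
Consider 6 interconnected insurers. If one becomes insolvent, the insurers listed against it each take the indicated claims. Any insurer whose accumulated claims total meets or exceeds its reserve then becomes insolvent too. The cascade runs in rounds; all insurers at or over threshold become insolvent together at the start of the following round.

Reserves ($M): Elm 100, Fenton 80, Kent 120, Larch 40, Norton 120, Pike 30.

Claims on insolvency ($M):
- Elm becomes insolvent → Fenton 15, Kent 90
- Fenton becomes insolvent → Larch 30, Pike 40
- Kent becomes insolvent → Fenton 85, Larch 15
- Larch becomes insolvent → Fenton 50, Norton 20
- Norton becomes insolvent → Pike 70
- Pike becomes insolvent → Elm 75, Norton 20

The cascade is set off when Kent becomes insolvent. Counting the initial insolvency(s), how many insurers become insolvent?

Round 1 — Kent becomes insolvent (initial).
  Fenton: +85 → 85 ≥ 80
  Larch: +15 → 15 < 40
Round 2 — Fenton becomes insolvent.
  Larch: +30 → 45 ≥ 40
  Pike: +40 → 40 ≥ 30
Round 3 — Larch, Pike become insolvent.
  Elm: +75 → 75 < 100
  Norton: +20+20 → 40 < 120
No further insolvencies.

4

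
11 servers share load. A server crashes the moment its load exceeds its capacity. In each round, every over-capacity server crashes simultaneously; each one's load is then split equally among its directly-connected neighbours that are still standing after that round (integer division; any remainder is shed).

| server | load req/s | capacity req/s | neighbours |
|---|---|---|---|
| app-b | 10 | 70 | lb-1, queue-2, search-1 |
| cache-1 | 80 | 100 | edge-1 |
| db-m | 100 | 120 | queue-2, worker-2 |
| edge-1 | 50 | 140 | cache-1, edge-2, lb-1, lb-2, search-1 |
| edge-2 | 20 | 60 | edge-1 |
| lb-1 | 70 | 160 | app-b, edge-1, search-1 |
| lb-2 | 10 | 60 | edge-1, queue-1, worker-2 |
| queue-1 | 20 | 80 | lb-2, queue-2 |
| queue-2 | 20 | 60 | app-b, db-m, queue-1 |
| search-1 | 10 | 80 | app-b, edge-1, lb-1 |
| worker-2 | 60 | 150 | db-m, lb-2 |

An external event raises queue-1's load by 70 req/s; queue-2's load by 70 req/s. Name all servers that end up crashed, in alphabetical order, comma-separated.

Round 1 — queue-1 at 90 > 80; queue-2 at 90 > 60. queue-1, queue-2 crash.
  queue-1 sheds 90 req/s to lb-2: 90 each.
    lb-2: 10+90 = 100 > 60
  queue-2 sheds 90 req/s to app-b, db-m: 45 each.
    app-b: 10+45 = 55 ≤ 70
    db-m: 100+45 = 145 > 120
Round 2 — db-m, lb-2 crash.
  db-m sheds 145 req/s to worker-2: 145 each.
    worker-2: 60+145 = 205 > 150
  lb-2 sheds 100 req/s to edge-1, worker-2: 50 each.
    edge-1: 50+50 = 100 ≤ 140
    worker-2: 205+50 = 255 > 150
Round 3 — worker-2 crashes.
  worker-2 sheds 255 req/s: no online neighbours, lost.
No further crashes.

db-m, lb-2, queue-1, queue-2, worker-2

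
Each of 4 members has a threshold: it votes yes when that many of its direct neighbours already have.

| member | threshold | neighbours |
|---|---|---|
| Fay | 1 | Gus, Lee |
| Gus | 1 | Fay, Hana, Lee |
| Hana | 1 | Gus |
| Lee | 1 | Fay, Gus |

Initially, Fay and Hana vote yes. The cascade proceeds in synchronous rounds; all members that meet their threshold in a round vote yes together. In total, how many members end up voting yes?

4

Round 1 — Fay, Hana vote yes (initial).
Round 2 — checking thresholds:
  Gus: 2 of 3 neighbours ≥ 1, votes yes.
  Lee: 1 of 2 neighbours ≥ 1, votes yes.
Round 3 — no new yes votes; cascade stops.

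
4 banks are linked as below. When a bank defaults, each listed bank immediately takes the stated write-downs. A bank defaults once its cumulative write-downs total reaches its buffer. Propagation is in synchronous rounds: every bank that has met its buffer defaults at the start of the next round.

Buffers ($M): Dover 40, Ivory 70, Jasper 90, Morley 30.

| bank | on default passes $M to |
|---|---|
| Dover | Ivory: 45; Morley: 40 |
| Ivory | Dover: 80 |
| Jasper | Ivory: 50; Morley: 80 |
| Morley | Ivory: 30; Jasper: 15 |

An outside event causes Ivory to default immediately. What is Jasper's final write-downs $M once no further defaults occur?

Round 1 — Ivory defaults (initial).
  Dover: +80 → 80 ≥ 40
Round 2 — Dover defaults.
  Morley: +40 → 40 ≥ 30
Round 3 — Morley defaults.
  Jasper: +15 → 15 < 90
No further defaults.

15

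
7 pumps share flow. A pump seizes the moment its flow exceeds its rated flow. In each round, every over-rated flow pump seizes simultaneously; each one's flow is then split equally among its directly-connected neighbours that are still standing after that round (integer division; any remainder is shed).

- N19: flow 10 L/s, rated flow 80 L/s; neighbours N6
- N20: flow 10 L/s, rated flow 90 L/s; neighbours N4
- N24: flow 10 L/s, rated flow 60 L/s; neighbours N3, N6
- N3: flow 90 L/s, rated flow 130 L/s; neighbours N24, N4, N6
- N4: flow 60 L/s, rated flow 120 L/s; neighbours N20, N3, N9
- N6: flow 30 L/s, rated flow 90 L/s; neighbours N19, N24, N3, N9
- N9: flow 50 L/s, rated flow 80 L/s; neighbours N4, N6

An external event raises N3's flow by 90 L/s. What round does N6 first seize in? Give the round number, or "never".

Round 1 — N3 at 180 > 130. N3 seizes.
  N3 sheds 180 L/s to N24, N4, N6: 60 each.
    N24: 10+60 = 70 > 60
    N4: 60+60 = 120 ≤ 120
    N6: 30+60 = 90 ≤ 90
Round 2 — N24 seizes.
  N24 sheds 70 L/s to N6: 70 each.
    N6: 90+70 = 160 > 90
Round 3 — N6 seizes.
  N6 sheds 160 L/s to N19, N9: 80 each.
    N19: 10+80 = 90 > 80
    N9: 50+80 = 130 > 80
Round 4 — N19, N9 seize.
  N19 sheds 90 L/s: no online neighbours, lost.
  N9 sheds 130 L/s to N4: 130 each.
    N4: 120+130 = 250 > 120
Round 5 — N4 seizes.
  N4 sheds 250 L/s to N20: 250 each.
    N20: 10+250 = 260 > 90
Round 6 — N20 seizes.
  N20 sheds 260 L/s: no online neighbours, lost.
No further seizures.

3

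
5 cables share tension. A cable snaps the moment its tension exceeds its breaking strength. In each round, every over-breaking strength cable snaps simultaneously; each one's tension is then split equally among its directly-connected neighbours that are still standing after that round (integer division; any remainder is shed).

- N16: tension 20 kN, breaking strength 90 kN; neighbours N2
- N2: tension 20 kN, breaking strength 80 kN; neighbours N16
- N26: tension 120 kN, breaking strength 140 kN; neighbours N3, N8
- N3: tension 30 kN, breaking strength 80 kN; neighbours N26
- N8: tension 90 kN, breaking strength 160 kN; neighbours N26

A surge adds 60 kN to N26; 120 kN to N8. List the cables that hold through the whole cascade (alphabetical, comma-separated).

Round 1 — N26 at 180 > 140; N8 at 210 > 160. N26, N8 snap.
  N26 sheds 180 kN to N3: 180 each.
    N3: 30+180 = 210 > 80
  N8 sheds 210 kN: no online neighbours, lost.
Round 2 — N3 snaps.
  N3 sheds 210 kN: no online neighbours, lost.
No further breaks.

N16, N2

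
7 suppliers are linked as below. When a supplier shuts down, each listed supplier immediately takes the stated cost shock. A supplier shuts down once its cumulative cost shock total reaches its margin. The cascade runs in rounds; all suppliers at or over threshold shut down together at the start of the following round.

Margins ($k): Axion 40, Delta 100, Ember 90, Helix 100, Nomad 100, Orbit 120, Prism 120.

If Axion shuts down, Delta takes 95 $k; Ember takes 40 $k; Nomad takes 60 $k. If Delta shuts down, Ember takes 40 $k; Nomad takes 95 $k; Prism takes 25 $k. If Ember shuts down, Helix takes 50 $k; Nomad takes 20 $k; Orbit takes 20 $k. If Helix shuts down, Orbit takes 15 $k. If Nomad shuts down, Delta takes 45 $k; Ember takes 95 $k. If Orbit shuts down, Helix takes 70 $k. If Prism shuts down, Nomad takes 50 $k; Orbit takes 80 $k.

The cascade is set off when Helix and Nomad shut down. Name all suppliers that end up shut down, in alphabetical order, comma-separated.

Round 1 — Helix, Nomad shut down (initial).
  Delta: +45 → 45 < 100
  Ember: +95 → 95 ≥ 90
  Orbit: +15 → 15 < 120
Round 2 — Ember shuts down.
  Orbit: +20 → 35 < 120
No further shutdowns.

Ember, Helix, Nomad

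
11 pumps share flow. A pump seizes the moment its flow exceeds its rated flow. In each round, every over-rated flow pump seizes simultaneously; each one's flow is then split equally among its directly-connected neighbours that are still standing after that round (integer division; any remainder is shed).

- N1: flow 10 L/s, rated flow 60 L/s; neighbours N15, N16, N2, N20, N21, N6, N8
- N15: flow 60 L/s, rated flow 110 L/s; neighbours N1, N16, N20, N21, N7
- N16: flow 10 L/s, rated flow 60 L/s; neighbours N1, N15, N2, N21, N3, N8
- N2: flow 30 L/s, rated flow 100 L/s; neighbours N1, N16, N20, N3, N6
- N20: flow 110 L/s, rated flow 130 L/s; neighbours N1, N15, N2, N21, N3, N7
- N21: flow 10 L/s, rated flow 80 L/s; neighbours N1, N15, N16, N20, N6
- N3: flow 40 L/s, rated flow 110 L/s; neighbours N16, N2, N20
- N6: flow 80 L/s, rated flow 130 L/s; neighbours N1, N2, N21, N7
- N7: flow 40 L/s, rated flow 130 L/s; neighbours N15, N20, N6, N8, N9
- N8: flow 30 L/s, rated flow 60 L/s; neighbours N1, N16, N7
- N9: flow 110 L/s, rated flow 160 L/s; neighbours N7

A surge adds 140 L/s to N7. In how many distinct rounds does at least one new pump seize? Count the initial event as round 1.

5

Round 1 — N7 at 180 > 130. N7 seizes.
  N7 sheds 180 L/s to N15, N20, N6, N8, N9: 36 each.
    N15: 60+36 = 96 ≤ 110
    N20: 110+36 = 146 > 130
    N6: 80+36 = 116 ≤ 130
    N8: 30+36 = 66 > 60
    N9: 110+36 = 146 ≤ 160
Round 2 — N20, N8 seize.
  N20 sheds 146 L/s to N1, N15, N2, N21, N3: 29 each (1 lost).
    N1: 10+29 = 39 ≤ 60
    N15: 96+29 = 125 > 110
    N2: 30+29 = 59 ≤ 100
    N21: 10+29 = 39 ≤ 80
    N3: 40+29 = 69 ≤ 110
  N8 sheds 66 L/s to N1, N16: 33 each.
    N1: 39+33 = 72 > 60
    N16: 10+33 = 43 ≤ 60
Round 3 — N1, N15 seize.
  N1 sheds 72 L/s to N16, N2, N21, N6: 18 each.
    N16: 43+18 = 61 > 60
    N2: 59+18 = 77 ≤ 100
    N21: 39+18 = 57 ≤ 80
    N6: 116+18 = 134 > 130
  N15 sheds 125 L/s to N16, N21: 62 each (1 lost).
    N16: 61+62 = 123 > 60
    N21: 57+62 = 119 > 80
Round 4 — N16, N21, N6 seize.
  N16 sheds 123 L/s to N2, N3: 61 each (1 lost).
    N2: 77+61 = 138 > 100
    N3: 69+61 = 130 > 110
  N21 sheds 119 L/s: no online neighbours, lost.
  N6 sheds 134 L/s to N2: 134 each.
    N2: 138+134 = 272 > 100
Round 5 — N2, N3 seize.
  N2 sheds 272 L/s: no online neighbours, lost.
  N3 sheds 130 L/s: no online neighbours, lost.
No further seizures.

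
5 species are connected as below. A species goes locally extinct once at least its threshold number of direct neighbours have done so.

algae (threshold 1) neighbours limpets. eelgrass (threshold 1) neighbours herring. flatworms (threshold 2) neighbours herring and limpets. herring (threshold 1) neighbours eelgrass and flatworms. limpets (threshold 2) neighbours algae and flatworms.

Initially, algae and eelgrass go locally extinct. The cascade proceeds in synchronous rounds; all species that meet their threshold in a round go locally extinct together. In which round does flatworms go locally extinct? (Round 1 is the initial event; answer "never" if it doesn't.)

never

Round 1 — algae, eelgrass go locally extinct (initial).
Round 2 — checking thresholds:
  herring: 1 of 2 neighbours ≥ 1, goes locally extinct.
  limpets: 1 of 2 neighbours < 2, not yet.
Round 3 — no new extinctions; cascade stops.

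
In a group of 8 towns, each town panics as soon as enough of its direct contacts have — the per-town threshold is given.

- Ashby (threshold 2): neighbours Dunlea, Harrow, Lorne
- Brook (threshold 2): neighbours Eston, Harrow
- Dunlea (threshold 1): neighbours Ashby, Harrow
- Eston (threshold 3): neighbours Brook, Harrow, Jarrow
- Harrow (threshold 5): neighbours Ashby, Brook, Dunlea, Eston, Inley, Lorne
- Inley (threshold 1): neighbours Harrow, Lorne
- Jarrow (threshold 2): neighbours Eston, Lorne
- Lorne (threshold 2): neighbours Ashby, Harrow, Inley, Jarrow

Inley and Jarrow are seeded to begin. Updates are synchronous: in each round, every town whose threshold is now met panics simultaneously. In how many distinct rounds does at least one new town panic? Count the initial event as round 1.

2

Round 1 — Inley, Jarrow panic (initial).
Round 2 — checking thresholds:
  Eston: 1 of 3 neighbours < 3, below threshold.
  Harrow: 1 of 6 neighbours < 5, below threshold.
  Lorne: 2 of 4 neighbours ≥ 2, panics.
Round 3 — no new panics; cascade stops.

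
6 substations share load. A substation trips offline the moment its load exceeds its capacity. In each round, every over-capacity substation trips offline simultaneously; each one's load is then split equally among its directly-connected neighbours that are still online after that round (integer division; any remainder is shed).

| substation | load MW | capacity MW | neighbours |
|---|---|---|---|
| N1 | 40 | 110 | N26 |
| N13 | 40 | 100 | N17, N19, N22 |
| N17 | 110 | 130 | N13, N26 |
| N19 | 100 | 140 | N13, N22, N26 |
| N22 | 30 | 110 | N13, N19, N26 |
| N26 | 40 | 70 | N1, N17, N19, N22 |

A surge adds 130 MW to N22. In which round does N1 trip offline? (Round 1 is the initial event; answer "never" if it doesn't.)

Round 1 — N22 at 160 > 110. N22 trips offline.
  N22 sheds 160 MW to N13, N19, N26: 53 each (1 lost).
    N13: 40+53 = 93 ≤ 100
    N19: 100+53 = 153 > 140
    N26: 40+53 = 93 > 70
Round 2 — N19, N26 trip offline.
  N19 sheds 153 MW to N13: 153 each.
    N13: 93+153 = 246 > 100
  N26 sheds 93 MW to N1, N17: 46 each (1 lost).
    N1: 40+46 = 86 ≤ 110
    N17: 110+46 = 156 > 130
Round 3 — N13, N17 trip offline.
  N13 sheds 246 MW: no online neighbours, lost.
  N17 sheds 156 MW: no online neighbours, lost.
No further trips.

never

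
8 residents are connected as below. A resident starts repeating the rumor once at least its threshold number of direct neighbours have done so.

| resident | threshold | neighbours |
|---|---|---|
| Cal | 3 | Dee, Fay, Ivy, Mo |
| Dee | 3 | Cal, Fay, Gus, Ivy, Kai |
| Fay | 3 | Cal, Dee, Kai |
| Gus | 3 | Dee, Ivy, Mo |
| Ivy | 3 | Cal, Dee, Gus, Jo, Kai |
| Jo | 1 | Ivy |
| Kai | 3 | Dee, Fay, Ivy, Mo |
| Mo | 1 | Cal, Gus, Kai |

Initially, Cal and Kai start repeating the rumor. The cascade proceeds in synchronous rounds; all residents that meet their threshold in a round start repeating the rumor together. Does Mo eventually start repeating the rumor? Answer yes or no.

yes

Round 1 — Cal, Kai start repeating the rumor (initial).
Round 2 — checking thresholds:
  Dee: 2 of 5 neighbours < 3, holds.
  Fay: 2 of 3 neighbours < 3, holds.
  Ivy: 2 of 5 neighbours < 3, holds.
  Mo: 2 of 3 neighbours ≥ 1, starts repeating the rumor.
Round 3 — no new spreads; cascade stops.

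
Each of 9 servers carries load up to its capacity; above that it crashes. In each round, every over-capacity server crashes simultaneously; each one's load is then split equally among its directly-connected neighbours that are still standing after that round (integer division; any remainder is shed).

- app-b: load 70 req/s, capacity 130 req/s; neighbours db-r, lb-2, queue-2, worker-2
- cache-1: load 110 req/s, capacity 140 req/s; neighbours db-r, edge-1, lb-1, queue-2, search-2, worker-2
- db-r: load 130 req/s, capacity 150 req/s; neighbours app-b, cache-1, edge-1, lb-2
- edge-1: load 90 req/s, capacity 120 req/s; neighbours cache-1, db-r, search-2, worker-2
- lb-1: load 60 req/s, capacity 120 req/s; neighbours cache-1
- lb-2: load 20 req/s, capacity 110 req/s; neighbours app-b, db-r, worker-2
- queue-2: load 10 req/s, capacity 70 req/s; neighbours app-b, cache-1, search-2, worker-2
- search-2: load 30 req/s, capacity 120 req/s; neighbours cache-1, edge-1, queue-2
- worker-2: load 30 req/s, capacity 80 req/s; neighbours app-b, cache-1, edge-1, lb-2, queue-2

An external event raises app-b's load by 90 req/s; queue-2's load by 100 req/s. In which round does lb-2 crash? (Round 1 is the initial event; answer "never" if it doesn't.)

3

Round 1 — app-b at 160 > 130; queue-2 at 110 > 70. app-b, queue-2 crash.
  app-b sheds 160 req/s to db-r, lb-2, worker-2: 53 each (1 lost).
    db-r: 130+53 = 183 > 150
    lb-2: 20+53 = 73 ≤ 110
    worker-2: 30+53 = 83 > 80
  queue-2 sheds 110 req/s to cache-1, search-2, worker-2: 36 each (2 lost).
    cache-1: 110+36 = 146 > 140
    search-2: 30+36 = 66 ≤ 120
    worker-2: 83+36 = 119 > 80
Round 2 — cache-1, db-r, worker-2 crash.
  cache-1 sheds 146 req/s to edge-1, lb-1, search-2: 48 each (2 lost).
    edge-1: 90+48 = 138 > 120
    lb-1: 60+48 = 108 ≤ 120
    search-2: 66+48 = 114 ≤ 120
  db-r sheds 183 req/s to edge-1, lb-2: 91 each (1 lost).
    edge-1: 138+91 = 229 > 120
    lb-2: 73+91 = 164 > 110
  worker-2 sheds 119 req/s to edge-1, lb-2: 59 each (1 lost).
    edge-1: 229+59 = 288 > 120
    lb-2: 164+59 = 223 > 110
Round 3 — edge-1, lb-2 crash.
  edge-1 sheds 288 req/s to search-2: 288 each.
    search-2: 114+288 = 402 > 120
  lb-2 sheds 223 req/s: no online neighbours, lost.
Round 4 — search-2 crashes.
  search-2 sheds 402 req/s: no online neighbours, lost.
No further crashes.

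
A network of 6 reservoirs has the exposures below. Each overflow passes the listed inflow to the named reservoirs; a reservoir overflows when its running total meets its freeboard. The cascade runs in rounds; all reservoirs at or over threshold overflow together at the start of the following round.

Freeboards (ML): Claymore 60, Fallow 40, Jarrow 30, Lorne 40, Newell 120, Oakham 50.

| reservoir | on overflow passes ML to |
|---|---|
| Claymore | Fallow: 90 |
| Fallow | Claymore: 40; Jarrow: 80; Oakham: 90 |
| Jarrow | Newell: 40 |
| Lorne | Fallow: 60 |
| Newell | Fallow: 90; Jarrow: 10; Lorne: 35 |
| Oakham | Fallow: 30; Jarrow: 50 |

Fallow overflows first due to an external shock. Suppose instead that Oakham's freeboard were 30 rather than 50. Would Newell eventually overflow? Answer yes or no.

With Oakham's freeboard at 30:
Round 1 — Fallow overflows (initial).
  Claymore: +40 → 40 < 60
  Jarrow: +80 → 80 ≥ 30
  Oakham: +90 → 90 ≥ 30
Round 2 — Jarrow, Oakham overflow.
  Newell: +40 → 40 < 120
No further overflows.

no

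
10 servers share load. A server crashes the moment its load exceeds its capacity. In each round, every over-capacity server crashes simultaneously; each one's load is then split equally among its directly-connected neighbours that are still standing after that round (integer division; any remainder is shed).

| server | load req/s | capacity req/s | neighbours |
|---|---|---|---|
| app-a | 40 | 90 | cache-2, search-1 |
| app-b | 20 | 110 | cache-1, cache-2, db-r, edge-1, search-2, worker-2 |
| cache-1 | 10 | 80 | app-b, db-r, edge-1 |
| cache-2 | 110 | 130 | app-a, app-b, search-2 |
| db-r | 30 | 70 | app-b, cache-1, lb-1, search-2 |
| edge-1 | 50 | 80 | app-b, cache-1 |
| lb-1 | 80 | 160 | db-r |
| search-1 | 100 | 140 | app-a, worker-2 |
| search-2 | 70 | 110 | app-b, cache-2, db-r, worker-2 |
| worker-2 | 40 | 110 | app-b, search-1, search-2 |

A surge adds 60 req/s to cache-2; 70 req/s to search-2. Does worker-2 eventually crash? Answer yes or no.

yes

Round 1 — cache-2 at 170 > 130; search-2 at 140 > 110. cache-2, search-2 crash.
  cache-2 sheds 170 req/s to app-a, app-b: 85 each.
    app-a: 40+85 = 125 > 90
    app-b: 20+85 = 105 ≤ 110
  search-2 sheds 140 req/s to app-b, db-r, worker-2: 46 each (2 lost).
    app-b: 105+46 = 151 > 110
    db-r: 30+46 = 76 > 70
    worker-2: 40+46 = 86 ≤ 110
Round 2 — app-a, app-b, db-r crash.
  app-a sheds 125 req/s to search-1: 125 each.
    search-1: 100+125 = 225 > 140
  app-b sheds 151 req/s to cache-1, edge-1, worker-2: 50 each (1 lost).
    cache-1: 10+50 = 60 ≤ 80
    edge-1: 50+50 = 100 > 80
    worker-2: 86+50 = 136 > 110
  db-r sheds 76 req/s to cache-1, lb-1: 38 each.
    cache-1: 60+38 = 98 > 80
    lb-1: 80+38 = 118 ≤ 160
Round 3 — cache-1, edge-1, search-1, worker-2 crash.
  cache-1 sheds 98 req/s: no online neighbours, lost.
  edge-1 sheds 100 req/s: no online neighbours, lost.
  search-1 sheds 225 req/s: no online neighbours, lost.
  worker-2 sheds 136 req/s: no online neighbours, lost.
No further crashes.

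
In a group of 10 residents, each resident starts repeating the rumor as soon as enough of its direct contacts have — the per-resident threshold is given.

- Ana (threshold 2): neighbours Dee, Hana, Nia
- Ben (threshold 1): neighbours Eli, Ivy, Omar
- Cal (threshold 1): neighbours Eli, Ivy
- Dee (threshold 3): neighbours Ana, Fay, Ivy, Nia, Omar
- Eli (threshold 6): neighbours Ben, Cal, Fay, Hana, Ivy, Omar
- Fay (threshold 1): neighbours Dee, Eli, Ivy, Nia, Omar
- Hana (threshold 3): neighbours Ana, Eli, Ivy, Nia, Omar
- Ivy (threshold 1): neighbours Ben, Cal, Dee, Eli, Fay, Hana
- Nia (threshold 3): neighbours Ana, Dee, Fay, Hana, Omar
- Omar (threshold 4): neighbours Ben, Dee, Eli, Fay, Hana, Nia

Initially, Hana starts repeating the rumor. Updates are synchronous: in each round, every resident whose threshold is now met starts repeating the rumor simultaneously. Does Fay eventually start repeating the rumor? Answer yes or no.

Round 1 — Hana starts repeating the rumor (initial).
Round 2 — checking thresholds:
  Ana: 1 of 3 neighbours < 2, holds.
  Eli: 1 of 6 neighbours < 6, holds.
  Ivy: 1 of 6 neighbours ≥ 1, starts repeating the rumor.
  Nia: 1 of 5 neighbours < 3, holds.
  Omar: 1 of 6 neighbours < 4, holds.
Round 3 — checking thresholds:
  Ana: 1 of 3 neighbours < 2, holds.
  Ben: 1 of 3 neighbours ≥ 1, starts repeating the rumor.
  Cal: 1 of 2 neighbours ≥ 1, starts repeating the rumor.
  Dee: 1 of 5 neighbours < 3, holds.
  Eli: 2 of 6 neighbours < 6, holds.
  Fay: 1 of 5 neighbours ≥ 1, starts repeating the rumor.
  Nia: 1 of 5 neighbours < 3, holds.
  Omar: 1 of 6 neighbours < 4, holds.
Round 4 — no new spreads; cascade stops.

yes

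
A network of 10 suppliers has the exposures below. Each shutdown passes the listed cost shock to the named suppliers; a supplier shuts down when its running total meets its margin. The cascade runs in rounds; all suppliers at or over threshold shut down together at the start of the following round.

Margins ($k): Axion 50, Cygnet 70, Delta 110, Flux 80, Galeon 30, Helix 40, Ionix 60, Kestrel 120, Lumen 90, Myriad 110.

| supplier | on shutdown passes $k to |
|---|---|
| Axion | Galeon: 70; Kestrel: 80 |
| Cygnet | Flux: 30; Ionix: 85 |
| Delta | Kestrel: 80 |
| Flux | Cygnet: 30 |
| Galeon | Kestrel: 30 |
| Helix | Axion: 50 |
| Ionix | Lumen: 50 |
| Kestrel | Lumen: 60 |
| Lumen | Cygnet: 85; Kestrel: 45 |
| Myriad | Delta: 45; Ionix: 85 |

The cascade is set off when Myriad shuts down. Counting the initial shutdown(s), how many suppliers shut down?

Round 1 — Myriad shuts down (initial).
  Delta: +45 → 45 < 110
  Ionix: +85 → 85 ≥ 60
Round 2 — Ionix shuts down.
  Lumen: +50 → 50 < 90
No further shutdowns.

2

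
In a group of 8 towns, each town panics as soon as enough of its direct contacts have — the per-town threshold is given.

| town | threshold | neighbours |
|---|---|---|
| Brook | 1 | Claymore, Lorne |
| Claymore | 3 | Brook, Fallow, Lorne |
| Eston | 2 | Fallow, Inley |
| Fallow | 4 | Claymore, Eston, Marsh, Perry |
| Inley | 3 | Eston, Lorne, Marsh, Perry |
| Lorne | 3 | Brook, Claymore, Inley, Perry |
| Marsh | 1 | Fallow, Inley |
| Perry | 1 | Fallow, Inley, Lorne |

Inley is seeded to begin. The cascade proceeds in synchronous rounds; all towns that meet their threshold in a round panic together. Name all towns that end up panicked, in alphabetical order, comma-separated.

Inley, Marsh, Perry

Round 1 — Inley panics (initial).
Round 2 — checking thresholds:
  Eston: 1 of 2 neighbours < 2, not yet.
  Lorne: 1 of 4 neighbours < 3, not yet.
  Marsh: 1 of 2 neighbours ≥ 1, panics.
  Perry: 1 of 3 neighbours ≥ 1, panics.
Round 3 — no new panics; cascade stops.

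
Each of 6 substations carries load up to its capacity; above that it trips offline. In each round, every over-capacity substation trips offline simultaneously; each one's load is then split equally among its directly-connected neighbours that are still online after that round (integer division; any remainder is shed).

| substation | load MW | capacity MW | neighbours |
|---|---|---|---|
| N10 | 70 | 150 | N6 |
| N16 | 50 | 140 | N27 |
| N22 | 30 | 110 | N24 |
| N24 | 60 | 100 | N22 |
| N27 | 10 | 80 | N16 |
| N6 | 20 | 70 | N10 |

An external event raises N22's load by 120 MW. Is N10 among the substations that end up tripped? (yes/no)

Round 1 — N22 at 150 > 110. N22 trips offline.
  N22 sheds 150 MW to N24: 150 each.
    N24: 60+150 = 210 > 100
Round 2 — N24 trips offline.
  N24 sheds 210 MW: no online neighbours, lost.
No further trips.

no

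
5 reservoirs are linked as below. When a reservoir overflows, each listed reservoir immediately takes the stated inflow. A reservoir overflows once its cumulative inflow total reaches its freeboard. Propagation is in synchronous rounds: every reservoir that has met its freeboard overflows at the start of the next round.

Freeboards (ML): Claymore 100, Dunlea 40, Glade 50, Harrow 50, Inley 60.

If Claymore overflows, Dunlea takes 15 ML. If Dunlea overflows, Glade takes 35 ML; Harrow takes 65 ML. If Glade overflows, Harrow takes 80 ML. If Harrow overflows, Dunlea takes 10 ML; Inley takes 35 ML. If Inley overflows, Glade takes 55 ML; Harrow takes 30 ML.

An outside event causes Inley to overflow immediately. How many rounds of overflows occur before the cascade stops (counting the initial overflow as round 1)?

3

Round 1 — Inley overflows (initial).
  Glade: +55 → 55 ≥ 50
  Harrow: +30 → 30 < 50
Round 2 — Glade overflows.
  Harrow: +80 → 110 ≥ 50
Round 3 — Harrow overflows.
  Dunlea: +10 → 10 < 40
No further overflows.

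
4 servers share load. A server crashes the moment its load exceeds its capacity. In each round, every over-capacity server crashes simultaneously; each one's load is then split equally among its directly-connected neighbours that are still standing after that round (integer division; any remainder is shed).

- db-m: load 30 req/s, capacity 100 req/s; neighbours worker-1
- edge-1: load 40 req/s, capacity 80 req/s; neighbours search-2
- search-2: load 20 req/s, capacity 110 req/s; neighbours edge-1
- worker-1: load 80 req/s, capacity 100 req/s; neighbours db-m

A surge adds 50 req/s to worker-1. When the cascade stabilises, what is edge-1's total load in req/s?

40

Round 1 — worker-1 at 130 > 100. worker-1 crashes.
  worker-1 sheds 130 req/s to db-m: 130 each.
    db-m: 30+130 = 160 > 100
Round 2 — db-m crashes.
  db-m sheds 160 req/s: no online neighbours, lost.
No further crashes.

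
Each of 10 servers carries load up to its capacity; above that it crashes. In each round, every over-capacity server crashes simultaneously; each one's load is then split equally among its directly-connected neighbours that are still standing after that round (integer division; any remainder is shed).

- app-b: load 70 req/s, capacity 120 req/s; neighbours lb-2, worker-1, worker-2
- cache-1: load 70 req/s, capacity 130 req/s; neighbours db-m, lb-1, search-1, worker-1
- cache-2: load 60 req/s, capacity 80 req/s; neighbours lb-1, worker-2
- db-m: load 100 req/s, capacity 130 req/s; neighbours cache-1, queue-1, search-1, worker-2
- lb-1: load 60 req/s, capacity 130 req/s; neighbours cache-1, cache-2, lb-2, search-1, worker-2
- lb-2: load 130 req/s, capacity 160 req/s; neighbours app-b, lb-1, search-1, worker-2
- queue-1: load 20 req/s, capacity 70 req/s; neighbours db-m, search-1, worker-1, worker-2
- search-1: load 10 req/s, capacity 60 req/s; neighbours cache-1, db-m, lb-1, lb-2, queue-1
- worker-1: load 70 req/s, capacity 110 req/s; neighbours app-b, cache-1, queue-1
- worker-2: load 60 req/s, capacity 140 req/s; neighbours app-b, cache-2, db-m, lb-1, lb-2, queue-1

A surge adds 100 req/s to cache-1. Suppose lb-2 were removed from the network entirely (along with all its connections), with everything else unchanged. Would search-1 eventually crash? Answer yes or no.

yes

With lb-2 removed:
Round 1 — cache-1 at 170 > 130. cache-1 crashes.
  cache-1 sheds 170 req/s to db-m, lb-1, search-1, worker-1: 42 each (2 lost).
    db-m: 100+42 = 142 > 130
    lb-1: 60+42 = 102 ≤ 130
    search-1: 10+42 = 52 ≤ 60
    worker-1: 70+42 = 112 > 110
Round 2 — db-m, worker-1 crash.
  db-m sheds 142 req/s to queue-1, search-1, worker-2: 47 each (1 lost).
    queue-1: 20+47 = 67 ≤ 70
    search-1: 52+47 = 99 > 60
    worker-2: 60+47 = 107 ≤ 140
  worker-1 sheds 112 req/s to app-b, queue-1: 56 each.
    app-b: 70+56 = 126 > 120
    queue-1: 67+56 = 123 > 70
Round 3 — app-b, queue-1, search-1 crash.
  app-b sheds 126 req/s to worker-2: 126 each.
    worker-2: 107+126 = 233 > 140
  queue-1 sheds 123 req/s to worker-2: 123 each.
    worker-2: 233+123 = 356 > 140
  search-1 sheds 99 req/s to lb-1: 99 each.
    lb-1: 102+99 = 201 > 130
Round 4 — lb-1, worker-2 crash.
  lb-1 sheds 201 req/s to cache-2: 201 each.
    cache-2: 60+201 = 261 > 80
  worker-2 sheds 356 req/s to cache-2: 356 each.
    cache-2: 261+356 = 617 > 80
Round 5 — cache-2 crashes.
  cache-2 sheds 617 req/s: no online neighbours, lost.
No further crashes.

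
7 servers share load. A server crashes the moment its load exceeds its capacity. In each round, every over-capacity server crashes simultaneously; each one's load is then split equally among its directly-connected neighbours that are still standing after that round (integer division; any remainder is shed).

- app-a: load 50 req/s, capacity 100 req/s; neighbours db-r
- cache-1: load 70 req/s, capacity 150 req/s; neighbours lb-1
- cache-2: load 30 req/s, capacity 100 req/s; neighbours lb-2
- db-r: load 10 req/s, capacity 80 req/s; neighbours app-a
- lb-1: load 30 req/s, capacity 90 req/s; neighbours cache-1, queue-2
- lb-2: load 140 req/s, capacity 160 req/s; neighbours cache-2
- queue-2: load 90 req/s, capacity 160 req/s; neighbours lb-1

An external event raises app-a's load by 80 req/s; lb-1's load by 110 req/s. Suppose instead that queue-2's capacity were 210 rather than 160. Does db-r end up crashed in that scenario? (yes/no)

With queue-2's capacity at 210:
Round 1 — app-a at 130 > 100; lb-1 at 140 > 90. app-a, lb-1 crash.
  app-a sheds 130 req/s to db-r: 130 each.
    db-r: 10+130 = 140 > 80
  lb-1 sheds 140 req/s to cache-1, queue-2: 70 each.
    cache-1: 70+70 = 140 ≤ 150
    queue-2: 90+70 = 160 ≤ 210
Round 2 — db-r crashes.
  db-r sheds 140 req/s: no online neighbours, lost.
No further crashes.

yes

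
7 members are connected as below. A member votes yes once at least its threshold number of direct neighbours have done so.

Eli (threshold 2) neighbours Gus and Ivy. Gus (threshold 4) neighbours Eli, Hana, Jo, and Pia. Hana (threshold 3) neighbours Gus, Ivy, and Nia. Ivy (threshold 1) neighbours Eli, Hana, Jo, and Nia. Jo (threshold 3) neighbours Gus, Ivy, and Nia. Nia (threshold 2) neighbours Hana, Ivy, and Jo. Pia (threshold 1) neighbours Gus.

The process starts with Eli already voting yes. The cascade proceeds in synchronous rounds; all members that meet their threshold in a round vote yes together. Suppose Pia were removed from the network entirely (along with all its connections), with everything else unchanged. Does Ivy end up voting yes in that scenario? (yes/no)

With Pia removed:
Round 1 — Eli votes yes (initial).
Round 2 — checking thresholds:
  Gus: 1 of 3 neighbours < 4, below threshold.
  Ivy: 1 of 4 neighbours ≥ 1, votes yes.
Round 3 — no new yes votes; cascade stops.

yes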